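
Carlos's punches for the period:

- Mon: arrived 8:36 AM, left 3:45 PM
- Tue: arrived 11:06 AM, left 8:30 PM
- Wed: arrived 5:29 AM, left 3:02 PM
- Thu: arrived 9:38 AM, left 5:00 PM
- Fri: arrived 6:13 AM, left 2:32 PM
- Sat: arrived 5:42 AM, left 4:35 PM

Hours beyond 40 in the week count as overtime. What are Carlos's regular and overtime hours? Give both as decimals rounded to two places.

Mon: 8:36 AM–3:45 PM = 7 h 9 min
Tue: 11:06 AM–8:30 PM = 9 h 24 min
Wed: 5:29 AM–3:02 PM = 9 h 33 min
Thu: 9:38 AM–5:00 PM = 7 h 22 min
Fri: 6:13 AM–2:32 PM = 8 h 19 min
Sat: 5:42 AM–4:35 PM = 10 h 53 min
Total worked: 52 h 40 min = 52.67 h.
Threshold 40 h → overtime 12 h 40 min, regular 40 h 0 min.

Regular 40.00 hours, overtime 12.67 hours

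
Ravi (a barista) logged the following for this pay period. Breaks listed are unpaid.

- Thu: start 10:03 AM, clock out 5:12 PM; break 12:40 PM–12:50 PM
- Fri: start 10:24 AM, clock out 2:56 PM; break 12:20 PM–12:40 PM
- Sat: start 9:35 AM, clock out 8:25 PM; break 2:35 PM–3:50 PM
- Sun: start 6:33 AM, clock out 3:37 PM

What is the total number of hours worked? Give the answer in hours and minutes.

Thu: 10:03 AM–5:12 PM = 7 h 9 min; less 10 min break → 6 h 59 min
Fri: 10:24 AM–2:56 PM = 4 h 32 min; less 20 min break → 4 h 12 min
Sat: 9:35 AM–8:25 PM = 10 h 50 min; less 75 min break → 9 h 35 min
Sun: 6:33 AM–3:37 PM = 9 h 4 min
Total: 6 h 59 min + 4 h 12 min + 9 h 35 min + 9 h 4 min = 29 h 50 min.

29 h 50 min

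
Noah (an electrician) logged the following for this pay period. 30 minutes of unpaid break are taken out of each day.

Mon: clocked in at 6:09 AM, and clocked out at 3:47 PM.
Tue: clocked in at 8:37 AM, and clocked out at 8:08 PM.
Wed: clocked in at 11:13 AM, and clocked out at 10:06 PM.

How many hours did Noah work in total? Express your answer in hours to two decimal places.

30.53 hours

Mon: 6:09 AM–3:47 PM = 9 h 38 min; less 30 min break → 9 h 8 min
Tue: 8:37 AM–8:08 PM = 11 h 31 min; less 30 min break → 11 h 1 min
Wed: 11:13 AM–10:06 PM = 10 h 53 min; less 30 min break → 10 h 23 min
Total: 9 h 8 min + 11 h 1 min + 10 h 23 min = 30 h 32 min.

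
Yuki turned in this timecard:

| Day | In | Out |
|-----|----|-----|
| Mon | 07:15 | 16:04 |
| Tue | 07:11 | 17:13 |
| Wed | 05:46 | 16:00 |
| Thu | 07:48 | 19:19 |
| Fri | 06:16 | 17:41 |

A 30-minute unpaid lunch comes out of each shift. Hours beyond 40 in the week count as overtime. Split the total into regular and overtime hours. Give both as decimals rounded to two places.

Regular 40.00 hours, overtime 9.52 hours

Mon: 07:15–16:04 = 8 h 49 min; less 30 min break → 8 h 19 min
Tue: 07:11–17:13 = 10 h 2 min; less 30 min break → 9 h 32 min
Wed: 05:46–16:00 = 10 h 14 min; less 30 min break → 9 h 44 min
Thu: 07:48–19:19 = 11 h 31 min; less 30 min break → 11 h 1 min
Fri: 06:16–17:41 = 11 h 25 min; less 30 min break → 10 h 55 min
Total worked: 49 h 31 min = 49.52 h.
Threshold 40 h → overtime 9 h 31 min, regular 40 h 0 min.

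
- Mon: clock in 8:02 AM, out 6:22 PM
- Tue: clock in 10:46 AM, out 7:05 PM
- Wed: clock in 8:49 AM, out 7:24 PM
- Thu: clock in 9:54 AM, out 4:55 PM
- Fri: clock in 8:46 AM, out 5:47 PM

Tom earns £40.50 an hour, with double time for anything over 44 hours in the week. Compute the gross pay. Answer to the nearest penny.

Mon: 8:02 AM–6:22 PM = 10 h 20 min
Tue: 10:46 AM–7:05 PM = 8 h 19 min
Wed: 8:49 AM–7:24 PM = 10 h 35 min
Thu: 9:54 AM–4:55 PM = 7 h 1 min
Fri: 8:46 AM–5:47 PM = 9 h 1 min
Total worked: 45 h 16 min = 2716 min.
Regular 44 h 0 min = 2640 min at £40.50/h; overtime 1 h 16 min = 76 min at £81.00/h.
Pay = (2640 × £40.50 + 76 × £81.00) ÷ 60 = £1884.60.

£1884.60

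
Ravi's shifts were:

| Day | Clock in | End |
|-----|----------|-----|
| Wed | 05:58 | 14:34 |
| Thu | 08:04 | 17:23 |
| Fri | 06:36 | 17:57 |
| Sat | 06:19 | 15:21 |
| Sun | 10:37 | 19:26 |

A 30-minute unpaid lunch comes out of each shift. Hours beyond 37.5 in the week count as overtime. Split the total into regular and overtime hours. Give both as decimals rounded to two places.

Wed: 05:58–14:34 = 8 h 36 min; less 30 min break → 8 h 6 min
Thu: 08:04–17:23 = 9 h 19 min; less 30 min break → 8 h 49 min
Fri: 06:36–17:57 = 11 h 21 min; less 30 min break → 10 h 51 min
Sat: 06:19–15:21 = 9 h 2 min; less 30 min break → 8 h 32 min
Sun: 10:37–19:26 = 8 h 49 min; less 30 min break → 8 h 19 min
Total worked: 44 h 37 min = 44.62 h.
Threshold 37.5 h → overtime 7 h 7 min, regular 37 h 30 min.

Regular 37.50 hours, overtime 7.12 hours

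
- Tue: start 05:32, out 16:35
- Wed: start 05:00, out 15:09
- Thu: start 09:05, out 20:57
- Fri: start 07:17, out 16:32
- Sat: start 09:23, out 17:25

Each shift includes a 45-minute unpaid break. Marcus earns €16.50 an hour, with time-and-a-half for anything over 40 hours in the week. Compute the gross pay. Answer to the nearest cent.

Tue: 05:32–16:35 = 11 h 3 min; less 45 min break → 10 h 18 min
Wed: 05:00–15:09 = 10 h 9 min; less 45 min break → 9 h 24 min
Thu: 09:05–20:57 = 11 h 52 min; less 45 min break → 11 h 7 min
Fri: 07:17–16:32 = 9 h 15 min; less 45 min break → 8 h 30 min
Sat: 09:23–17:25 = 8 h 2 min; less 45 min break → 7 h 17 min
Total worked: 46 h 36 min = 2796 min.
Regular 40 h 0 min = 2400 min at €16.50/h; overtime 6 h 36 min = 396 min at €24.75/h.
Pay = (2400 × €16.50 + 396 × €24.75) ÷ 60 = €823.35.

€823.35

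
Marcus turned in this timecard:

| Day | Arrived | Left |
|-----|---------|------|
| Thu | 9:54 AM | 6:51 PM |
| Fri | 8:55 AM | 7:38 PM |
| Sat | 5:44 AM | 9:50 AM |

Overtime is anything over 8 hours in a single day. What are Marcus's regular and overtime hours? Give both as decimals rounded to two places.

Thu: 9:54 AM–6:51 PM = 8 h 57 min
Fri: 8:55 AM–7:38 PM = 10 h 43 min
Sat: 5:44 AM–9:50 AM = 4 h 6 min
Thu reg 8 h 0 min / OT 0 h 57 min; Fri reg 8 h 0 min / OT 2 h 43 min; Sat reg 4 h 6 min / OT 0 h 0 min.
Totals: regular 20 h 6 min, overtime 3 h 40 min.

Regular 20.10 hours, overtime 3.67 hours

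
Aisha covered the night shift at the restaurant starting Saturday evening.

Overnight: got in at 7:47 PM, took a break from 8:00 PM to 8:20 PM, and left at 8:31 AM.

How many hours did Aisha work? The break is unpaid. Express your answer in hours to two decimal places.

12.40 hours

Overnight: 7:47 PM → midnight = 4 h 13 min; midnight → 8:31 AM = 8 h 31 min; span 12 h 44 min; less 20 min break → 12 h 24 min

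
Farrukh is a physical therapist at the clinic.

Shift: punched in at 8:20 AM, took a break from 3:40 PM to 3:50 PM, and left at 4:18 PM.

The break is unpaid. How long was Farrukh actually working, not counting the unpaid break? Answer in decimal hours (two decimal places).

7.80 hours

Shift: 8:20 AM–4:18 PM = 7 h 58 min; less 10 min break → 7 h 48 min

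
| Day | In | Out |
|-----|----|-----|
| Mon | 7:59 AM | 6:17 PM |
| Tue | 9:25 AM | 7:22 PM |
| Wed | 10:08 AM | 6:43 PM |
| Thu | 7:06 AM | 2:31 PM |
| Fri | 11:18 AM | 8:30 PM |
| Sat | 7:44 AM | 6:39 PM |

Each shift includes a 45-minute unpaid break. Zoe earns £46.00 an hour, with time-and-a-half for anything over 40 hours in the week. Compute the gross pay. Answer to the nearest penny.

£2658.80

Mon: 7:59 AM–6:17 PM = 10 h 18 min; less 45 min break → 9 h 33 min
Tue: 9:25 AM–7:22 PM = 9 h 57 min; less 45 min break → 9 h 12 min
Wed: 10:08 AM–6:43 PM = 8 h 35 min; less 45 min break → 7 h 50 min
Thu: 7:06 AM–2:31 PM = 7 h 25 min; less 45 min break → 6 h 40 min
Fri: 11:18 AM–8:30 PM = 9 h 12 min; less 45 min break → 8 h 27 min
Sat: 7:44 AM–6:39 PM = 10 h 55 min; less 45 min break → 10 h 10 min
Total worked: 51 h 52 min = 3112 min.
Regular 40 h 0 min = 2400 min at £46.00/h; overtime 11 h 52 min = 712 min at £69.00/h.
Pay = (2400 × £46.00 + 712 × £69.00) ÷ 60 = £2658.80.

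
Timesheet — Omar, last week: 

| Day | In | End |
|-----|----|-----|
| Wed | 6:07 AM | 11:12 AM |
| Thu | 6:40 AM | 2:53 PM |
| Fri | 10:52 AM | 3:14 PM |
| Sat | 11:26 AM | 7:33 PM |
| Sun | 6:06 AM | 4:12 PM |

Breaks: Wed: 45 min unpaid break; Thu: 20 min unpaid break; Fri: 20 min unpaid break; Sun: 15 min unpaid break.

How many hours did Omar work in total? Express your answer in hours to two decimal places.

Wed: 6:07 AM–11:12 AM = 5 h 5 min; less 45 min break → 4 h 20 min
Thu: 6:40 AM–2:53 PM = 8 h 13 min; less 20 min break → 7 h 53 min
Fri: 10:52 AM–3:14 PM = 4 h 22 min; less 20 min break → 4 h 2 min
Sat: 11:26 AM–7:33 PM = 8 h 7 min
Sun: 6:06 AM–4:12 PM = 10 h 6 min; less 15 min break → 9 h 51 min
Total: 4 h 20 min + 7 h 53 min + 4 h 2 min + 8 h 7 min + 9 h 51 min = 34 h 13 min.

34.22 hours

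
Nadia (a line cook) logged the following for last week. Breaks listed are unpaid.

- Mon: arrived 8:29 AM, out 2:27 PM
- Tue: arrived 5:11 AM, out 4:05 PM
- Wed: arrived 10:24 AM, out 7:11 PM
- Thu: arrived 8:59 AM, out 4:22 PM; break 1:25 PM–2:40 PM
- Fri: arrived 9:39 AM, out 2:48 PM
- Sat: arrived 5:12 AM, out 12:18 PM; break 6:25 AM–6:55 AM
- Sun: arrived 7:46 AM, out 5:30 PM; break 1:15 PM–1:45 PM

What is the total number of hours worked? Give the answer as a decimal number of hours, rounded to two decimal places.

52.77 hours

Mon: 8:29 AM–2:27 PM = 5 h 58 min
Tue: 5:11 AM–4:05 PM = 10 h 54 min
Wed: 10:24 AM–7:11 PM = 8 h 47 min
Thu: 8:59 AM–4:22 PM = 7 h 23 min; less 75 min break → 6 h 8 min
Fri: 9:39 AM–2:48 PM = 5 h 9 min
Sat: 5:12 AM–12:18 PM = 7 h 6 min; less 30 min break → 6 h 36 min
Sun: 7:46 AM–5:30 PM = 9 h 44 min; less 30 min break → 9 h 14 min
Total: 5 h 58 min + 10 h 54 min + 8 h 47 min + 6 h 8 min + 5 h 9 min + 6 h 36 min + 9 h 14 min = 52 h 46 min.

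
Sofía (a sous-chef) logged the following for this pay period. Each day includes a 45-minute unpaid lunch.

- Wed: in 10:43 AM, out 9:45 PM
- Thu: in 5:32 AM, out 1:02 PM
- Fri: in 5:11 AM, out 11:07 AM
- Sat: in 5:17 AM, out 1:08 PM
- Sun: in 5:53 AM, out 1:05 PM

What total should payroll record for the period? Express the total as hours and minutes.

35 h 46 min

Wed: 10:43 AM–9:45 PM = 11 h 2 min; less 45 min break → 10 h 17 min
Thu: 5:32 AM–1:02 PM = 7 h 30 min; less 45 min break → 6 h 45 min
Fri: 5:11 AM–11:07 AM = 5 h 56 min; less 45 min break → 5 h 11 min
Sat: 5:17 AM–1:08 PM = 7 h 51 min; less 45 min break → 7 h 6 min
Sun: 5:53 AM–1:05 PM = 7 h 12 min; less 45 min break → 6 h 27 min
Total: 10 h 17 min + 6 h 45 min + 5 h 11 min + 7 h 6 min + 6 h 27 min = 35 h 46 min.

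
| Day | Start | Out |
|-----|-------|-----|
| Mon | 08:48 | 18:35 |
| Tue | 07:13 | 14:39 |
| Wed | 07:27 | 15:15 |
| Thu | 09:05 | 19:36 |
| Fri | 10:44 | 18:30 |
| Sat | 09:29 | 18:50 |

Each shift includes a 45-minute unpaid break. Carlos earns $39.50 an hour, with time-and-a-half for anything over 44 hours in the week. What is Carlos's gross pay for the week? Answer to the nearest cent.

Mon: 08:48–18:35 = 9 h 47 min; less 45 min break → 9 h 2 min
Tue: 07:13–14:39 = 7 h 26 min; less 45 min break → 6 h 41 min
Wed: 07:27–15:15 = 7 h 48 min; less 45 min break → 7 h 3 min
Thu: 09:05–19:36 = 10 h 31 min; less 45 min break → 9 h 46 min
Fri: 10:44–18:30 = 7 h 46 min; less 45 min break → 7 h 1 min
Sat: 09:29–18:50 = 9 h 21 min; less 45 min break → 8 h 36 min
Total worked: 48 h 9 min = 2889 min.
Regular 44 h 0 min = 2640 min at $39.50/h; overtime 4 h 9 min = 249 min at $59.25/h.
Pay = (2640 × $39.50 + 249 × $59.25) ÷ 60 = $1983.89.

$1983.89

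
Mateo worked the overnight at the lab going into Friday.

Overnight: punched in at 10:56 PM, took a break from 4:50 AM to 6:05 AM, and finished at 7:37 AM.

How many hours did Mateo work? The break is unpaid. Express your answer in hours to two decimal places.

7.43 hours

Overnight: 10:56 PM → midnight = 1 h 4 min; midnight → 7:37 AM = 7 h 37 min; span 8 h 41 min; less 75 min break → 7 h 26 min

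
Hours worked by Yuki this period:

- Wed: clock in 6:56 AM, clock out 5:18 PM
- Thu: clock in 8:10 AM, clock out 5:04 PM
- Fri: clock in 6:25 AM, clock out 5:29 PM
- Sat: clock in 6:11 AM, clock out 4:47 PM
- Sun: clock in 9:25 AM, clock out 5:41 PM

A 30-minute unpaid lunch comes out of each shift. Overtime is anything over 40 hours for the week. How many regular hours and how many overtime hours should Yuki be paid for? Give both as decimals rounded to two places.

Wed: 6:56 AM–5:18 PM = 10 h 22 min; less 30 min break → 9 h 52 min
Thu: 8:10 AM–5:04 PM = 8 h 54 min; less 30 min break → 8 h 24 min
Fri: 6:25 AM–5:29 PM = 11 h 4 min; less 30 min break → 10 h 34 min
Sat: 6:11 AM–4:47 PM = 10 h 36 min; less 30 min break → 10 h 6 min
Sun: 9:25 AM–5:41 PM = 8 h 16 min; less 30 min break → 7 h 46 min
Total worked: 46 h 42 min = 46.70 h.
Threshold 40 h → overtime 6 h 42 min, regular 40 h 0 min.

Regular 40.00 hours, overtime 6.70 hours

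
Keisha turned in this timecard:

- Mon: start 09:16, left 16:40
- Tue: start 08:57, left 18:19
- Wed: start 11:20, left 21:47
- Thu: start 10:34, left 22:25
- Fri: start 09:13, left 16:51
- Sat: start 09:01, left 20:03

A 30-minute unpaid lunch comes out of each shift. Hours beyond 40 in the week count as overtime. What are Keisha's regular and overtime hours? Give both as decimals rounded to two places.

Mon: 09:16–16:40 = 7 h 24 min; less 30 min break → 6 h 54 min
Tue: 08:57–18:19 = 9 h 22 min; less 30 min break → 8 h 52 min
Wed: 11:20–21:47 = 10 h 27 min; less 30 min break → 9 h 57 min
Thu: 10:34–22:25 = 11 h 51 min; less 30 min break → 11 h 21 min
Fri: 09:13–16:51 = 7 h 38 min; less 30 min break → 7 h 8 min
Sat: 09:01–20:03 = 11 h 2 min; less 30 min break → 10 h 32 min
Total worked: 54 h 44 min = 54.73 h.
Threshold 40 h → overtime 14 h 44 min, regular 40 h 0 min.

Regular 40.00 hours, overtime 14.73 hours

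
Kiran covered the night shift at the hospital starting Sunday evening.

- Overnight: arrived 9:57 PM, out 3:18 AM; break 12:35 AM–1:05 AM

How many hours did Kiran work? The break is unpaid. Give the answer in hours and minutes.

4 h 51 min

Overnight: 9:57 PM → midnight = 2 h 3 min; midnight → 3:18 AM = 3 h 18 min; span 5 h 21 min; less 30 min break → 4 h 51 min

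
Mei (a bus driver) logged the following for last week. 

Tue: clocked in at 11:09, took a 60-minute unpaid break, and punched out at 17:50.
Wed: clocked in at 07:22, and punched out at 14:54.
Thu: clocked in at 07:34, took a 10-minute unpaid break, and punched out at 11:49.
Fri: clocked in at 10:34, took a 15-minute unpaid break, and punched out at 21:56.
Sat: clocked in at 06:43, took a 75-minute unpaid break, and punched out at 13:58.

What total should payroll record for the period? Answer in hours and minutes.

34 h 25 min

Tue: 11:09–17:50 = 6 h 41 min; less 60 min break → 5 h 41 min
Wed: 07:22–14:54 = 7 h 32 min
Thu: 07:34–11:49 = 4 h 15 min; less 10 min break → 4 h 5 min
Fri: 10:34–21:56 = 11 h 22 min; less 15 min break → 11 h 7 min
Sat: 06:43–13:58 = 7 h 15 min; less 75 min break → 6 h 0 min
Total: 5 h 41 min + 7 h 32 min + 4 h 5 min + 11 h 7 min + 6 h 0 min = 34 h 25 min.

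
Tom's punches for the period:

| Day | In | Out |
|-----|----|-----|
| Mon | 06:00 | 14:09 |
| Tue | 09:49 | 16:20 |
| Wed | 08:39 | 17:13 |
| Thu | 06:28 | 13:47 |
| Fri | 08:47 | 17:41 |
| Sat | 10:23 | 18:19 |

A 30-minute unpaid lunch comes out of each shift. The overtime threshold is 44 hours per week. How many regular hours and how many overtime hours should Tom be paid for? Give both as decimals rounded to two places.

Regular 44.00 hours, overtime 0.38 hours

Mon: 06:00–14:09 = 8 h 9 min; less 30 min break → 7 h 39 min
Tue: 09:49–16:20 = 6 h 31 min; less 30 min break → 6 h 1 min
Wed: 08:39–17:13 = 8 h 34 min; less 30 min break → 8 h 4 min
Thu: 06:28–13:47 = 7 h 19 min; less 30 min break → 6 h 49 min
Fri: 08:47–17:41 = 8 h 54 min; less 30 min break → 8 h 24 min
Sat: 10:23–18:19 = 7 h 56 min; less 30 min break → 7 h 26 min
Total worked: 44 h 23 min = 44.38 h.
Threshold 44 h → overtime 0 h 23 min, regular 44 h 0 min.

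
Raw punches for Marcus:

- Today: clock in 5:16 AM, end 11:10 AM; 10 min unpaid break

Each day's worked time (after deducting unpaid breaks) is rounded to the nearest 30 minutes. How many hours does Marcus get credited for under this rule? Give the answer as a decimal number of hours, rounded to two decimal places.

Today: 5:16 AM–11:10 AM = 5 h 54 min − 10 min = 5 h 44 min → rounds to 5 h 30 min

5.50 hours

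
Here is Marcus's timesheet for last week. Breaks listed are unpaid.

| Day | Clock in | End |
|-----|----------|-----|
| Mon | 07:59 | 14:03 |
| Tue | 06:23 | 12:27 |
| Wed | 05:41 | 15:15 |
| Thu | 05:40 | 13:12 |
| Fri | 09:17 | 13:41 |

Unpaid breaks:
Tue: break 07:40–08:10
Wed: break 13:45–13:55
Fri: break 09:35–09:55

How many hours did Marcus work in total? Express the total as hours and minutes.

32 h 38 min

Mon: 07:59–14:03 = 6 h 4 min
Tue: 06:23–12:27 = 6 h 4 min; less 30 min break → 5 h 34 min
Wed: 05:41–15:15 = 9 h 34 min; less 10 min break → 9 h 24 min
Thu: 05:40–13:12 = 7 h 32 min
Fri: 09:17–13:41 = 4 h 24 min; less 20 min break → 4 h 4 min
Total: 6 h 4 min + 5 h 34 min + 9 h 24 min + 7 h 32 min + 4 h 4 min = 32 h 38 min.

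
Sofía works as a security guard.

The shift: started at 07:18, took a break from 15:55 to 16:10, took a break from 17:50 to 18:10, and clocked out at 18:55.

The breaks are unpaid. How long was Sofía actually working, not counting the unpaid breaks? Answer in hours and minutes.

11 h 2 min

The shift: 07:18–18:55 = 11 h 37 min; less 35 min break → 11 h 2 min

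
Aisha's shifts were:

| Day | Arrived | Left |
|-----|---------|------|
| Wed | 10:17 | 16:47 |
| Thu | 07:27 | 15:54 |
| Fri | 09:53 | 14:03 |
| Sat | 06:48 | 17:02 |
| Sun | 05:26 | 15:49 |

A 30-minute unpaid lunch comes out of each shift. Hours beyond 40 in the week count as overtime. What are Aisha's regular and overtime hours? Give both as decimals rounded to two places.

Wed: 10:17–16:47 = 6 h 30 min; less 30 min break → 6 h 0 min
Thu: 07:27–15:54 = 8 h 27 min; less 30 min break → 7 h 57 min
Fri: 09:53–14:03 = 4 h 10 min; less 30 min break → 3 h 40 min
Sat: 06:48–17:02 = 10 h 14 min; less 30 min break → 9 h 44 min
Sun: 05:26–15:49 = 10 h 23 min; less 30 min break → 9 h 53 min
Total worked: 37 h 14 min = 37.23 h.
Threshold 40 h → overtime 0 h 0 min, regular 37 h 14 min.

Regular 37.23 hours, overtime 0.00 hours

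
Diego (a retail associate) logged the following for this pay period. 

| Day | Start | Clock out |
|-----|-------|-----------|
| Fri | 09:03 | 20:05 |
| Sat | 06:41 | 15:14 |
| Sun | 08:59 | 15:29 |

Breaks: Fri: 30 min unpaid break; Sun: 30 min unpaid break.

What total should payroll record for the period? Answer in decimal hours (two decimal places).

25.08 hours

Fri: 09:03–20:05 = 11 h 2 min; less 30 min break → 10 h 32 min
Sat: 06:41–15:14 = 8 h 33 min
Sun: 08:59–15:29 = 6 h 30 min; less 30 min break → 6 h 0 min
Total: 10 h 32 min + 8 h 33 min + 6 h 0 min = 25 h 5 min.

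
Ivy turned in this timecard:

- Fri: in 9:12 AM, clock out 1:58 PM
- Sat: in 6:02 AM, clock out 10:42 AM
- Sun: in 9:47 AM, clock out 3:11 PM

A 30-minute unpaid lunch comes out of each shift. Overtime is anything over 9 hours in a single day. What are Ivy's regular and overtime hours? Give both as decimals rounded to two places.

Fri: 9:12 AM–1:58 PM = 4 h 46 min; less 30 min break → 4 h 16 min
Sat: 6:02 AM–10:42 AM = 4 h 40 min; less 30 min break → 4 h 10 min
Sun: 9:47 AM–3:11 PM = 5 h 24 min; less 30 min break → 4 h 54 min
Fri reg 4 h 16 min / OT 0 h 0 min; Sat reg 4 h 10 min / OT 0 h 0 min; Sun reg 4 h 54 min / OT 0 h 0 min.
Totals: regular 13 h 20 min, overtime 0 h 0 min.

Regular 13.33 hours, overtime 0.00 hours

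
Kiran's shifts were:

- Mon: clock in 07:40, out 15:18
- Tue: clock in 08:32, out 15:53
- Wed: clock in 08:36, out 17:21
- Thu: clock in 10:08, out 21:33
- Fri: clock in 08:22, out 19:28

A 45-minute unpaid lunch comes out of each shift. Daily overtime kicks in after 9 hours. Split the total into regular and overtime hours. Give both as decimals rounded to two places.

Mon: 07:40–15:18 = 7 h 38 min; less 45 min break → 6 h 53 min
Tue: 08:32–15:53 = 7 h 21 min; less 45 min break → 6 h 36 min
Wed: 08:36–17:21 = 8 h 45 min; less 45 min break → 8 h 0 min
Thu: 10:08–21:33 = 11 h 25 min; less 45 min break → 10 h 40 min
Fri: 08:22–19:28 = 11 h 6 min; less 45 min break → 10 h 21 min
Mon reg 6 h 53 min / OT 0 h 0 min; Tue reg 6 h 36 min / OT 0 h 0 min; Wed reg 8 h 0 min / OT 0 h 0 min; Thu reg 9 h 0 min / OT 1 h 40 min; Fri reg 9 h 0 min / OT 1 h 21 min.
Totals: regular 39 h 29 min, overtime 3 h 1 min.

Regular 39.48 hours, overtime 3.02 hours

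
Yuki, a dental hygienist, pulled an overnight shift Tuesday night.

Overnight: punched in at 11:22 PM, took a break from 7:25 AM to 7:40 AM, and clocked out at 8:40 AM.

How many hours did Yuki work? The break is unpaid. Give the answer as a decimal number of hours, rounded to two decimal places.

Overnight: 11:22 PM → midnight = 0 h 38 min; midnight → 8:40 AM = 8 h 40 min; span 9 h 18 min; less 15 min break → 9 h 3 min

9.05 hours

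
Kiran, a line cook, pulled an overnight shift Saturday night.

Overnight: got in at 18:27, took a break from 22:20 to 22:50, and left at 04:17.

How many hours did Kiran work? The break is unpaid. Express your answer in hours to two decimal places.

Overnight: 18:27 → midnight = 5 h 33 min; midnight → 04:17 = 4 h 17 min; span 9 h 50 min; less 30 min break → 9 h 20 min

9.33 hours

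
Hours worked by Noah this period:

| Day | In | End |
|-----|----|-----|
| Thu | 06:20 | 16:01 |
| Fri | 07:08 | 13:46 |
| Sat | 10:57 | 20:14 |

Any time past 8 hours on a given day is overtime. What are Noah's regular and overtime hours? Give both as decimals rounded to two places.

Regular 22.63 hours, overtime 2.97 hours

Thu: 06:20–16:01 = 9 h 41 min
Fri: 07:08–13:46 = 6 h 38 min
Sat: 10:57–20:14 = 9 h 17 min
Thu reg 8 h 0 min / OT 1 h 41 min; Fri reg 6 h 38 min / OT 0 h 0 min; Sat reg 8 h 0 min / OT 1 h 17 min.
Totals: regular 22 h 38 min, overtime 2 h 58 min.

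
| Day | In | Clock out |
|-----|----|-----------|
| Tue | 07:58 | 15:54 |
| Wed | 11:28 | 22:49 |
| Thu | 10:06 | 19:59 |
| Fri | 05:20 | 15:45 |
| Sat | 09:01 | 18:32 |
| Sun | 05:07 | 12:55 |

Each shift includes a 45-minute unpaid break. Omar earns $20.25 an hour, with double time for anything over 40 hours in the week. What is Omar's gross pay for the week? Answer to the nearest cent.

$1312.20

Tue: 07:58–15:54 = 7 h 56 min; less 45 min break → 7 h 11 min
Wed: 11:28–22:49 = 11 h 21 min; less 45 min break → 10 h 36 min
Thu: 10:06–19:59 = 9 h 53 min; less 45 min break → 9 h 8 min
Fri: 05:20–15:45 = 10 h 25 min; less 45 min break → 9 h 40 min
Sat: 09:01–18:32 = 9 h 31 min; less 45 min break → 8 h 46 min
Sun: 05:07–12:55 = 7 h 48 min; less 45 min break → 7 h 3 min
Total worked: 52 h 24 min = 3144 min.
Regular 40 h 0 min = 2400 min at $20.25/h; overtime 12 h 24 min = 744 min at $40.50/h.
Pay = (2400 × $20.25 + 744 × $40.50) ÷ 60 = $1312.20.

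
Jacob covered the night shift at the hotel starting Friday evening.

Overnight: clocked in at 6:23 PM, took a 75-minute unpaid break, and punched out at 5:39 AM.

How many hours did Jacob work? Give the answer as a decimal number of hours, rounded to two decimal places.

Overnight: 6:23 PM → midnight = 5 h 37 min; midnight → 5:39 AM = 5 h 39 min; span 11 h 16 min; less 75 min break → 10 h 1 min

10.02 hours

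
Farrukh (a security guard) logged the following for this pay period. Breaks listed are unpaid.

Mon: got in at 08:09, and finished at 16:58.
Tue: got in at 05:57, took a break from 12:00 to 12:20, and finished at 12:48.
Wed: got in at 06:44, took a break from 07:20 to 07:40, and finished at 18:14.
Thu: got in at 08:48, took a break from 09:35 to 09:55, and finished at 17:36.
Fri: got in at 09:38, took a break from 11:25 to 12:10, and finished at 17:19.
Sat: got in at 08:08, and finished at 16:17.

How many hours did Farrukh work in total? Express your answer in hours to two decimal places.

Mon: 08:09–16:58 = 8 h 49 min
Tue: 05:57–12:48 = 6 h 51 min; less 20 min break → 6 h 31 min
Wed: 06:44–18:14 = 11 h 30 min; less 20 min break → 11 h 10 min
Thu: 08:48–17:36 = 8 h 48 min; less 20 min break → 8 h 28 min
Fri: 09:38–17:19 = 7 h 41 min; less 45 min break → 6 h 56 min
Sat: 08:08–16:17 = 8 h 9 min
Total: 8 h 49 min + 6 h 31 min + 11 h 10 min + 8 h 28 min + 6 h 56 min + 8 h 9 min = 50 h 3 min.

50.05 hours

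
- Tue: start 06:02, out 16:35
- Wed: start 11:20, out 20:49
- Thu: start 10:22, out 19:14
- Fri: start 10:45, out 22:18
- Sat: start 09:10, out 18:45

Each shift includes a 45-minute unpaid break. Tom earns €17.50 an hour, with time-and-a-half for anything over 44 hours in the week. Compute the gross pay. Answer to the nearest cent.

Tue: 06:02–16:35 = 10 h 33 min; less 45 min break → 9 h 48 min
Wed: 11:20–20:49 = 9 h 29 min; less 45 min break → 8 h 44 min
Thu: 10:22–19:14 = 8 h 52 min; less 45 min break → 8 h 7 min
Fri: 10:45–22:18 = 11 h 33 min; less 45 min break → 10 h 48 min
Sat: 09:10–18:45 = 9 h 35 min; less 45 min break → 8 h 50 min
Total worked: 46 h 17 min = 2777 min.
Regular 44 h 0 min = 2640 min at €17.50/h; overtime 2 h 17 min = 137 min at €26.25/h.
Pay = (2640 × €17.50 + 137 × €26.25) ÷ 60 = €829.94.

€829.94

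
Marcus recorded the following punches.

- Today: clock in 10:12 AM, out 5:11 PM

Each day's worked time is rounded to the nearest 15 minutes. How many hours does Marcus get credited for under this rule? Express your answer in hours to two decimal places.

7.00 hours

Today: 10:12 AM–5:11 PM = 6 h 59 min → rounds to 7 h 0 min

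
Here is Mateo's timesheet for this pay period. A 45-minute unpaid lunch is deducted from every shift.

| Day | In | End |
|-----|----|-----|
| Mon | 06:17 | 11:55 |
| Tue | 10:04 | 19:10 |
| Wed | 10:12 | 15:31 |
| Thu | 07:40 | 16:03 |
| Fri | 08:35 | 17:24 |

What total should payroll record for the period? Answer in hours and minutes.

33 h 30 min

Mon: 06:17–11:55 = 5 h 38 min; less 45 min break → 4 h 53 min
Tue: 10:04–19:10 = 9 h 6 min; less 45 min break → 8 h 21 min
Wed: 10:12–15:31 = 5 h 19 min; less 45 min break → 4 h 34 min
Thu: 07:40–16:03 = 8 h 23 min; less 45 min break → 7 h 38 min
Fri: 08:35–17:24 = 8 h 49 min; less 45 min break → 8 h 4 min
Total: 4 h 53 min + 8 h 21 min + 4 h 34 min + 7 h 38 min + 8 h 4 min = 33 h 30 min.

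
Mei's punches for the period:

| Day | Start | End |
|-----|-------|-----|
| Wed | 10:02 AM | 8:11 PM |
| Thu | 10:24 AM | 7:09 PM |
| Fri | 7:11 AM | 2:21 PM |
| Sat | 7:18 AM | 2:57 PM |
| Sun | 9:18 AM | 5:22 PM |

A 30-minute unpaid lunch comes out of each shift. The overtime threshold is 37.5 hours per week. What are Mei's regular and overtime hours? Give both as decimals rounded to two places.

Wed: 10:02 AM–8:11 PM = 10 h 9 min; less 30 min break → 9 h 39 min
Thu: 10:24 AM–7:09 PM = 8 h 45 min; less 30 min break → 8 h 15 min
Fri: 7:11 AM–2:21 PM = 7 h 10 min; less 30 min break → 6 h 40 min
Sat: 7:18 AM–2:57 PM = 7 h 39 min; less 30 min break → 7 h 9 min
Sun: 9:18 AM–5:22 PM = 8 h 4 min; less 30 min break → 7 h 34 min
Total worked: 39 h 17 min = 39.28 h.
Threshold 37.5 h → overtime 1 h 47 min, regular 37 h 30 min.

Regular 37.50 hours, overtime 1.78 hours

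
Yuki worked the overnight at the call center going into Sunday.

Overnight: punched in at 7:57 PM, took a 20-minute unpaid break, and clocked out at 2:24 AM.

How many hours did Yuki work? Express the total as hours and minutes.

Overnight: 7:57 PM → midnight = 4 h 3 min; midnight → 2:24 AM = 2 h 24 min; span 6 h 27 min; less 20 min break → 6 h 7 min

6 h 7 min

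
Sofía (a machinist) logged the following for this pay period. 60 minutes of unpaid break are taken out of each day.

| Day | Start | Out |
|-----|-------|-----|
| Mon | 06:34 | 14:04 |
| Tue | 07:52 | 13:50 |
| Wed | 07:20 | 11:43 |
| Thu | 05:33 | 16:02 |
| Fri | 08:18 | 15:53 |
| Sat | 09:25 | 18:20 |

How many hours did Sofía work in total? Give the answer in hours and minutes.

38 h 50 min

Mon: 06:34–14:04 = 7 h 30 min; less 60 min break → 6 h 30 min
Tue: 07:52–13:50 = 5 h 58 min; less 60 min break → 4 h 58 min
Wed: 07:20–11:43 = 4 h 23 min; less 60 min break → 3 h 23 min
Thu: 05:33–16:02 = 10 h 29 min; less 60 min break → 9 h 29 min
Fri: 08:18–15:53 = 7 h 35 min; less 60 min break → 6 h 35 min
Sat: 09:25–18:20 = 8 h 55 min; less 60 min break → 7 h 55 min
Total: 6 h 30 min + 4 h 58 min + 3 h 23 min + 9 h 29 min + 6 h 35 min + 7 h 55 min = 38 h 50 min.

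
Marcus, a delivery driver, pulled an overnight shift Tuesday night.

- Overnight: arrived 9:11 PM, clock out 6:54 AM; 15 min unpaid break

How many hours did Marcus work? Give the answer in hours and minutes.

Overnight: 9:11 PM → midnight = 2 h 49 min; midnight → 6:54 AM = 6 h 54 min; span 9 h 43 min; less 15 min break → 9 h 28 min

9 h 28 min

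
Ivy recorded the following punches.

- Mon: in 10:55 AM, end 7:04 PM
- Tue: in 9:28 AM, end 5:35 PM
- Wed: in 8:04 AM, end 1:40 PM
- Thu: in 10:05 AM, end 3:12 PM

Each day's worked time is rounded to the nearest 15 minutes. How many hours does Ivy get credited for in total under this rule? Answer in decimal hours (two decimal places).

26.75 hours

Mon: 10:55 AM–7:04 PM = 8 h 9 min → rounds to 8 h 15 min
Tue: 9:28 AM–5:35 PM = 8 h 7 min → rounds to 8 h 0 min
Wed: 8:04 AM–1:40 PM = 5 h 36 min → rounds to 5 h 30 min
Thu: 10:05 AM–3:12 PM = 5 h 7 min → rounds to 5 h 0 min
Total credited: 26 h 45 min.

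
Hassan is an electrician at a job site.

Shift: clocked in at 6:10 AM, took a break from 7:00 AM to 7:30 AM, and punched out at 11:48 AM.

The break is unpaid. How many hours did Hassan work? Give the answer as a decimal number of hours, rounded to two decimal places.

5.13 hours

Shift: 6:10 AM–11:48 AM = 5 h 38 min; less 30 min break → 5 h 8 min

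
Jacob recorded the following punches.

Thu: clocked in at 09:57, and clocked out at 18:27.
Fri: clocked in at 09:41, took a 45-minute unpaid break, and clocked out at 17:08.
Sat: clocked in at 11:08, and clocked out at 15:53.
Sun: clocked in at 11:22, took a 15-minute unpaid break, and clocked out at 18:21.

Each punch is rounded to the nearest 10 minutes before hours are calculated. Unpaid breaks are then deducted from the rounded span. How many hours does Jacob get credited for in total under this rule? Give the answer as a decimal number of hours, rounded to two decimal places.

26.67 hours

Thu: in 09:57→10:00, out 18:27→18:30; 8 h 30 min
Fri: in 09:41→09:40, out 17:08→17:10; 7 h 30 min − 45 min = 6 h 45 min
Sat: in 11:08→11:10, out 15:53→15:50; 4 h 40 min
Sun: in 11:22→11:20, out 18:21→18:20; 7 h 0 min − 15 min = 6 h 45 min
Total credited: 26 h 40 min.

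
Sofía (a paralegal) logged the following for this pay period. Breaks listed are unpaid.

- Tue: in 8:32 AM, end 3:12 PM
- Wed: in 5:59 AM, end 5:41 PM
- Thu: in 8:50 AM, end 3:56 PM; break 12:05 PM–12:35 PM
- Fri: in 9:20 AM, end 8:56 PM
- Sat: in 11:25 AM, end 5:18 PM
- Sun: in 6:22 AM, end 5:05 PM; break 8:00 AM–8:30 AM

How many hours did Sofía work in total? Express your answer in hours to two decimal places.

Tue: 8:32 AM–3:12 PM = 6 h 40 min
Wed: 5:59 AM–5:41 PM = 11 h 42 min
Thu: 8:50 AM–3:56 PM = 7 h 6 min; less 30 min break → 6 h 36 min
Fri: 9:20 AM–8:56 PM = 11 h 36 min
Sat: 11:25 AM–5:18 PM = 5 h 53 min
Sun: 6:22 AM–5:05 PM = 10 h 43 min; less 30 min break → 10 h 13 min
Total: 6 h 40 min + 11 h 42 min + 6 h 36 min + 11 h 36 min + 5 h 53 min + 10 h 13 min = 52 h 40 min.

52.67 hours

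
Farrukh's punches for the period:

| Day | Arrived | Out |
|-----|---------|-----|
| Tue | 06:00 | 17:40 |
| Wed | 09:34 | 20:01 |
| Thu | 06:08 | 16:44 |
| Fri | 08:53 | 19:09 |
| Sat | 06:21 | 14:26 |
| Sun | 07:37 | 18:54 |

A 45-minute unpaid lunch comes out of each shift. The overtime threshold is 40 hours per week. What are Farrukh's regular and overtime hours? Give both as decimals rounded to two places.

Tue: 06:00–17:40 = 11 h 40 min; less 45 min break → 10 h 55 min
Wed: 09:34–20:01 = 10 h 27 min; less 45 min break → 9 h 42 min
Thu: 06:08–16:44 = 10 h 36 min; less 45 min break → 9 h 51 min
Fri: 08:53–19:09 = 10 h 16 min; less 45 min break → 9 h 31 min
Sat: 06:21–14:26 = 8 h 5 min; less 45 min break → 7 h 20 min
Sun: 07:37–18:54 = 11 h 17 min; less 45 min break → 10 h 32 min
Total worked: 57 h 51 min = 57.85 h.
Threshold 40 h → overtime 17 h 51 min, regular 40 h 0 min.

Regular 40.00 hours, overtime 17.85 hours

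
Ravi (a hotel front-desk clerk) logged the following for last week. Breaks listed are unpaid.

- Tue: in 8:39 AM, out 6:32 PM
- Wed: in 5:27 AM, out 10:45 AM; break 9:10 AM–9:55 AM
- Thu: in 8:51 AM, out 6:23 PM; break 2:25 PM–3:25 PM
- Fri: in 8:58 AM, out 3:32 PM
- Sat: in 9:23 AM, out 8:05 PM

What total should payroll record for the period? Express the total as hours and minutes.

40 h 14 min

Tue: 8:39 AM–6:32 PM = 9 h 53 min
Wed: 5:27 AM–10:45 AM = 5 h 18 min; less 45 min break → 4 h 33 min
Thu: 8:51 AM–6:23 PM = 9 h 32 min; less 60 min break → 8 h 32 min
Fri: 8:58 AM–3:32 PM = 6 h 34 min
Sat: 9:23 AM–8:05 PM = 10 h 42 min
Total: 9 h 53 min + 4 h 33 min + 8 h 32 min + 6 h 34 min + 10 h 42 min = 40 h 14 min.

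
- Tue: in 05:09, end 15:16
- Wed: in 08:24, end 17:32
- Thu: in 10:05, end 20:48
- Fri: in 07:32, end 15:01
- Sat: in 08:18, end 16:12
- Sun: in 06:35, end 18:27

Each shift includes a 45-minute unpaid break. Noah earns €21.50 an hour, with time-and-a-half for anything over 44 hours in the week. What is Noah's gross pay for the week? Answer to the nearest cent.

€1227.11

Tue: 05:09–15:16 = 10 h 7 min; less 45 min break → 9 h 22 min
Wed: 08:24–17:32 = 9 h 8 min; less 45 min break → 8 h 23 min
Thu: 10:05–20:48 = 10 h 43 min; less 45 min break → 9 h 58 min
Fri: 07:32–15:01 = 7 h 29 min; less 45 min break → 6 h 44 min
Sat: 08:18–16:12 = 7 h 54 min; less 45 min break → 7 h 9 min
Sun: 06:35–18:27 = 11 h 52 min; less 45 min break → 11 h 7 min
Total worked: 52 h 43 min = 3163 min.
Regular 44 h 0 min = 2640 min at €21.50/h; overtime 8 h 43 min = 523 min at €32.25/h.
Pay = (2640 × €21.50 + 523 × €32.25) ÷ 60 = €1227.11.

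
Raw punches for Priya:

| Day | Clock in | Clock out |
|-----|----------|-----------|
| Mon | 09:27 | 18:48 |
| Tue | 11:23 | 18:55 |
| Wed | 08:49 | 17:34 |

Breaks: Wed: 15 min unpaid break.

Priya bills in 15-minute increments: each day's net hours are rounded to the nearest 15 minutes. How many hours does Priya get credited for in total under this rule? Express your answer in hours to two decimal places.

25.25 hours

Mon: 09:27–18:48 = 9 h 21 min → rounds to 9 h 15 min
Tue: 11:23–18:55 = 7 h 32 min → rounds to 7 h 30 min
Wed: 08:49–17:34 = 8 h 45 min − 15 min = 8 h 30 min → rounds to 8 h 30 min
Total credited: 25 h 15 min.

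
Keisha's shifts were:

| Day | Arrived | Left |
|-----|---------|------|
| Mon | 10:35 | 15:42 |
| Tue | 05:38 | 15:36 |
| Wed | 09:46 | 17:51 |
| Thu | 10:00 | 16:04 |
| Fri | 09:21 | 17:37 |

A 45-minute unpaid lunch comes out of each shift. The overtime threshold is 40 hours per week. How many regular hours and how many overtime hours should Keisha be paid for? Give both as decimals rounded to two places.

Regular 33.75 hours, overtime 0.00 hours

Mon: 10:35–15:42 = 5 h 7 min; less 45 min break → 4 h 22 min
Tue: 05:38–15:36 = 9 h 58 min; less 45 min break → 9 h 13 min
Wed: 09:46–17:51 = 8 h 5 min; less 45 min break → 7 h 20 min
Thu: 10:00–16:04 = 6 h 4 min; less 45 min break → 5 h 19 min
Fri: 09:21–17:37 = 8 h 16 min; less 45 min break → 7 h 31 min
Total worked: 33 h 45 min = 33.75 h.
Threshold 40 h → overtime 0 h 0 min, regular 33 h 45 min.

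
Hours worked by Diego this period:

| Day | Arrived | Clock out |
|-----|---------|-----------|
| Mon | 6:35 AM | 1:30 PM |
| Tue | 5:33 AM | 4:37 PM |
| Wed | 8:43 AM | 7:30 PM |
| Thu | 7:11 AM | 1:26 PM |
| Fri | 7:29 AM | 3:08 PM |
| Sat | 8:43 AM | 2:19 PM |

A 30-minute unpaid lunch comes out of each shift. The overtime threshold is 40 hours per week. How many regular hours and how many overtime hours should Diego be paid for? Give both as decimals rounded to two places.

Mon: 6:35 AM–1:30 PM = 6 h 55 min; less 30 min break → 6 h 25 min
Tue: 5:33 AM–4:37 PM = 11 h 4 min; less 30 min break → 10 h 34 min
Wed: 8:43 AM–7:30 PM = 10 h 47 min; less 30 min break → 10 h 17 min
Thu: 7:11 AM–1:26 PM = 6 h 15 min; less 30 min break → 5 h 45 min
Fri: 7:29 AM–3:08 PM = 7 h 39 min; less 30 min break → 7 h 9 min
Sat: 8:43 AM–2:19 PM = 5 h 36 min; less 30 min break → 5 h 6 min
Total worked: 45 h 16 min = 45.27 h.
Threshold 40 h → overtime 5 h 16 min, regular 40 h 0 min.

Regular 40.00 hours, overtime 5.27 hours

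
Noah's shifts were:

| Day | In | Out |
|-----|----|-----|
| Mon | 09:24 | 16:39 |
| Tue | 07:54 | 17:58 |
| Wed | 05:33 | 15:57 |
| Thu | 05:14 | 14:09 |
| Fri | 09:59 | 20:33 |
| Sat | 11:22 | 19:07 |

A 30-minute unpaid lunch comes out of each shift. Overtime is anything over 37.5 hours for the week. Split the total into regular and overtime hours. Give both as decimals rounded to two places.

Mon: 09:24–16:39 = 7 h 15 min; less 30 min break → 6 h 45 min
Tue: 07:54–17:58 = 10 h 4 min; less 30 min break → 9 h 34 min
Wed: 05:33–15:57 = 10 h 24 min; less 30 min break → 9 h 54 min
Thu: 05:14–14:09 = 8 h 55 min; less 30 min break → 8 h 25 min
Fri: 09:59–20:33 = 10 h 34 min; less 30 min break → 10 h 4 min
Sat: 11:22–19:07 = 7 h 45 min; less 30 min break → 7 h 15 min
Total worked: 51 h 57 min = 51.95 h.
Threshold 37.5 h → overtime 14 h 27 min, regular 37 h 30 min.

Regular 37.50 hours, overtime 14.45 hours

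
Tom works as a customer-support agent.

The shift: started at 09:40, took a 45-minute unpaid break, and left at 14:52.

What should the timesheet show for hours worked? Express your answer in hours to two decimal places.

4.45 hours

The shift: 09:40–14:52 = 5 h 12 min; less 45 min break → 4 h 27 min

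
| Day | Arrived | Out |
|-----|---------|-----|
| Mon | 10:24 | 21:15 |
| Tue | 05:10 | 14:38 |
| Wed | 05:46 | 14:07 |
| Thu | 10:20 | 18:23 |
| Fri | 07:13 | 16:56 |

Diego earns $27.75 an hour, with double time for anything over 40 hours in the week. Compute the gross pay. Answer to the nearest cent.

Mon: 10:24–21:15 = 10 h 51 min
Tue: 05:10–14:38 = 9 h 28 min
Wed: 05:46–14:07 = 8 h 21 min
Thu: 10:20–18:23 = 8 h 3 min
Fri: 07:13–16:56 = 9 h 43 min
Total worked: 46 h 26 min = 2786 min.
Regular 40 h 0 min = 2400 min at $27.75/h; overtime 6 h 26 min = 386 min at $55.50/h.
Pay = (2400 × $27.75 + 386 × $55.50) ÷ 60 = $1467.05.

$1467.05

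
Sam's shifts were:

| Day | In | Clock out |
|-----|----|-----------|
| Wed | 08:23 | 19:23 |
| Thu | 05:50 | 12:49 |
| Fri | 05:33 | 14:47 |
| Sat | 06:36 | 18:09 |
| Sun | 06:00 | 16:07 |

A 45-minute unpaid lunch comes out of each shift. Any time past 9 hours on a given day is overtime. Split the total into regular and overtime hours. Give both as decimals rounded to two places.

Regular 41.72 hours, overtime 3.42 hours

Wed: 08:23–19:23 = 11 h 0 min; less 45 min break → 10 h 15 min
Thu: 05:50–12:49 = 6 h 59 min; less 45 min break → 6 h 14 min
Fri: 05:33–14:47 = 9 h 14 min; less 45 min break → 8 h 29 min
Sat: 06:36–18:09 = 11 h 33 min; less 45 min break → 10 h 48 min
Sun: 06:00–16:07 = 10 h 7 min; less 45 min break → 9 h 22 min
Wed reg 9 h 0 min / OT 1 h 15 min; Thu reg 6 h 14 min / OT 0 h 0 min; Fri reg 8 h 29 min / OT 0 h 0 min; Sat reg 9 h 0 min / OT 1 h 48 min; Sun reg 9 h 0 min / OT 0 h 22 min.
Totals: regular 41 h 43 min, overtime 3 h 25 min.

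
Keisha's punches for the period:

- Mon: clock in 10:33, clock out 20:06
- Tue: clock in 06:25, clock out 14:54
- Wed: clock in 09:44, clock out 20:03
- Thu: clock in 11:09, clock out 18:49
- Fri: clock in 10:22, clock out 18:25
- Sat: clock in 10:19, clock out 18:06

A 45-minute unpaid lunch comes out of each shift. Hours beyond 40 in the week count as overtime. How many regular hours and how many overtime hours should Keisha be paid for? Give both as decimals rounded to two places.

Mon: 10:33–20:06 = 9 h 33 min; less 45 min break → 8 h 48 min
Tue: 06:25–14:54 = 8 h 29 min; less 45 min break → 7 h 44 min
Wed: 09:44–20:03 = 10 h 19 min; less 45 min break → 9 h 34 min
Thu: 11:09–18:49 = 7 h 40 min; less 45 min break → 6 h 55 min
Fri: 10:22–18:25 = 8 h 3 min; less 45 min break → 7 h 18 min
Sat: 10:19–18:06 = 7 h 47 min; less 45 min break → 7 h 2 min
Total worked: 47 h 21 min = 47.35 h.
Threshold 40 h → overtime 7 h 21 min, regular 40 h 0 min.

Regular 40.00 hours, overtime 7.35 hours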